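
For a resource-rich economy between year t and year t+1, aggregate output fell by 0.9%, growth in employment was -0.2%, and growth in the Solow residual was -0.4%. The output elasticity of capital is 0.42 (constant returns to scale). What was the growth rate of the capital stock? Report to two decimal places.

Labor's share = 1 − 0.42 = 0.58.
gY = gA + 0.58×(-0.2) + 0.42×g.
0.42×g = -0.9 + 0.4 + 0.116 = -0.384.
g = -0.384 / 0.42 = -0.9143%.

-0.91%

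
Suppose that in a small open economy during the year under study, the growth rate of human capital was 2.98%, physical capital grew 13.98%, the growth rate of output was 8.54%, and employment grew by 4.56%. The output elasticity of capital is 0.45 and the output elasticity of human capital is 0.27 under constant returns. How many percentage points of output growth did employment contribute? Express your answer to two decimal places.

1.28 pp

Labor's share = 1 − 0.45 − 0.27 = 0.28.
Contribution = share × growth = 0.28 × 4.56 = 1.2768 pp.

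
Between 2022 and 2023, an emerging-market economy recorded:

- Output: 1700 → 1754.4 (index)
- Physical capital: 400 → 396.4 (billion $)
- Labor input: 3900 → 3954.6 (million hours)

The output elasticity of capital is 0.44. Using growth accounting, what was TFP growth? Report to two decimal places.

TFP growth was 2.81%.

Output growth = (1754.4 − 1700) / 1700 = 3.2%.
Physical capital growth = (396.4 − 400) / 400 = -0.9%.
Labor input growth = (3954.6 − 3900) / 3900 = 1.4%.
Labor's share = 1 − 0.44 = 0.56.
Physical capital: 0.44 × (-0.9) = -0.396 pp.
Labor input: 0.56 × 1.4 = 0.784 pp.
TFP growth = 3.2 − 0.388 = 2.812%.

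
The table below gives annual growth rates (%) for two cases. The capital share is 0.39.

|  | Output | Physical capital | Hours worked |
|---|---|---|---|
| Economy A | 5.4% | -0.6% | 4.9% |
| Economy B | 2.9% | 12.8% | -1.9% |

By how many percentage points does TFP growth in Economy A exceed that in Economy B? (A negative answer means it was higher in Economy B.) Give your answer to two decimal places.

3.58 percentage points

Labor's share = 1 − 0.39 = 0.61.
Economy A: TFP = 5.4 + 0.234 − 2.989 = 2.645%.
Economy B: TFP = 2.9 − 4.992 + 1.159 = -0.933%.
Difference = 2.645 − (-0.933) = 3.578 pp.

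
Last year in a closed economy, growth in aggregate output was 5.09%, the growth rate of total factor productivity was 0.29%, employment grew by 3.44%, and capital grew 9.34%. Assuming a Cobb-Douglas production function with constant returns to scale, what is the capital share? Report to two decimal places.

gY = gA + α·gK + (1−α)·gL, so gY − gA − gL = α(gK − gL).
5.09 − 0.29 − 3.44 = α × (9.34 − 3.44).
1.36 = 5.9 α, so α = 0.2305.

0.23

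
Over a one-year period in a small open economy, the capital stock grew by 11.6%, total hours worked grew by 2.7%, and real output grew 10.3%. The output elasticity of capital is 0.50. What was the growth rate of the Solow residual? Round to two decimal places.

3.15%

Labor's share = 1 − 0.5 = 0.5.
The capital stock: 0.5 × 11.6 = 5.8 pp.
Total hours worked: 0.5 × 2.7 = 1.35 pp.
TFP growth = 10.3 − 7.15 = 3.15%.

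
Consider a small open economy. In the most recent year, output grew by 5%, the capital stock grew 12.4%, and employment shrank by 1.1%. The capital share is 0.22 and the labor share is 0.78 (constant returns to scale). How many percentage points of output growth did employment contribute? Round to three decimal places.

Labor's share = 1 − 0.22 = 0.78.
Contribution = share × growth = 0.78 × (-1.1) = -0.858 pp.

-0.858 percentage points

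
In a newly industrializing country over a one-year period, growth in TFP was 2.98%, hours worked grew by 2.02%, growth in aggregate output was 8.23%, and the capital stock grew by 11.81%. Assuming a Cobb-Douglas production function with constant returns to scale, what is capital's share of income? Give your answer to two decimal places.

Capital's share of income is 0.33.

gY = gA + α·gK + (1−α)·gL, so gY − gA − gL = α(gK − gL).
8.23 − 2.98 − 2.02 = α × (11.81 − 2.02).
3.23 = 9.79 α, so α = 0.3299.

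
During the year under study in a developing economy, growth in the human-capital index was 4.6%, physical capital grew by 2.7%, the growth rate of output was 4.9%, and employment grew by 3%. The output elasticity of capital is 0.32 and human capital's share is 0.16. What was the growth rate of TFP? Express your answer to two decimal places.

1.74%

Labor's share = 1 − 0.32 − 0.16 = 0.52.
Physical capital: 0.32 × 2.7 = 0.864 pp.
The human-capital index: 0.16 × 4.6 = 0.736 pp.
Employment: 0.52 × 3 = 1.56 pp.
TFP growth = 4.9 − 3.16 = 1.74%.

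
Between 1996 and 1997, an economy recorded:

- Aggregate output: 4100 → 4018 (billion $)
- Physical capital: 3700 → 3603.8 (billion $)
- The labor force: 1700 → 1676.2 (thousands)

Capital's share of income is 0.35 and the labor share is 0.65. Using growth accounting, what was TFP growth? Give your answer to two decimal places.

-0.18%

Aggregate output growth = (4018 − 4100) / 4100 = -2%.
Physical capital growth = (3603.8 − 3700) / 3700 = -2.6%.
The labor force growth = (1676.2 − 1700) / 1700 = -1.4%.
Labor's share = 1 − 0.35 = 0.65.
Physical capital: 0.35 × (-2.6) = -0.91 pp.
The labor force: 0.65 × (-1.4) = -0.91 pp.
TFP growth = -2 + 1.82 = -0.18%.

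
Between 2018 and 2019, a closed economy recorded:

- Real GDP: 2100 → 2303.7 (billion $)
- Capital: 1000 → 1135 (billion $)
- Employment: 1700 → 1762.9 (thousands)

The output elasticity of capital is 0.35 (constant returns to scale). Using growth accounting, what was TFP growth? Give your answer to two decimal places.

Real GDP growth = (2303.7 − 2100) / 2100 = 9.7%.
Capital growth = (1135 − 1000) / 1000 = 13.5%.
Employment growth = (1762.9 − 1700) / 1700 = 3.7%.
Labor's share = 1 − 0.35 = 0.65.
Capital: 0.35 × 13.5 = 4.725 pp.
Employment: 0.65 × 3.7 = 2.405 pp.
TFP growth = 9.7 − 7.13 = 2.57%.

TFP growth was 2.57%.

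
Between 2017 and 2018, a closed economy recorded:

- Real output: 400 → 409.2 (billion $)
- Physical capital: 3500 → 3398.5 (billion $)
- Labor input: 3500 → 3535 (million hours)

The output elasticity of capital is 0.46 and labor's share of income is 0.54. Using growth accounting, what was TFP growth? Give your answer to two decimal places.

TFP grew 3.09%.

Real output growth = (409.2 − 400) / 400 = 2.3%.
Physical capital growth = (3398.5 − 3500) / 3500 = -2.9%.
Labor input growth = (3535 − 3500) / 3500 = 1%.
Labor's share = 1 − 0.46 = 0.54.
Physical capital: 0.46 × (-2.9) = -1.334 pp.
Labor input: 0.54 × 1 = 0.54 pp.
TFP growth = 2.3 + 0.794 = 3.094%.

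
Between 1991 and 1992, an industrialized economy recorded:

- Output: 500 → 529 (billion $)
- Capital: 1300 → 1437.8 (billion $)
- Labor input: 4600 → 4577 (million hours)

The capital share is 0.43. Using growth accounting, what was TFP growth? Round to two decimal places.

1.53%

Output growth = (529 − 500) / 500 = 5.8%.
Capital growth = (1437.8 − 1300) / 1300 = 10.6%.
Labor input growth = (4577 − 4600) / 4600 = -0.5%.
Labor's share = 1 − 0.43 = 0.57.
Capital: 0.43 × 10.6 = 4.558 pp.
Labor input: 0.57 × (-0.5) = -0.285 pp.
TFP growth = 5.8 − 4.273 = 1.527%.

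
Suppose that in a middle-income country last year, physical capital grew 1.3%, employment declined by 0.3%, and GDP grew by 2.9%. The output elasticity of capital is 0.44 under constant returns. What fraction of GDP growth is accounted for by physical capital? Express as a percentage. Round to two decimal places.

Physical capital accounted for 19.72% of growth.

Physical capital contributed 0.44 × 1.3 = 0.572 pp.
Share of growth = 0.572 / 2.9 × 100 = 19.7241%.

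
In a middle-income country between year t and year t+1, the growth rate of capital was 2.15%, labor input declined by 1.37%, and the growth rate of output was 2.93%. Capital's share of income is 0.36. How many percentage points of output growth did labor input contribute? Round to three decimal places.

Labor's share = 1 − 0.36 = 0.64.
Contribution = share × growth = 0.64 × (-1.37) = -0.8768 pp.

-0.877 percentage points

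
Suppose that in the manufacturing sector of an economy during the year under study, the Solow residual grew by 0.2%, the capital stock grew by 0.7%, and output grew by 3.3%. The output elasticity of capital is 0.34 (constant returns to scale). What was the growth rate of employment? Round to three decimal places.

Labor's share = 1 − 0.34 = 0.66.
gY = gA + 0.34×0.7 + 0.66×g.
0.66×g = 3.3 − 0.2 − 0.238 = 2.862.
g = 2.862 / 0.66 = 4.33636%.

4.336%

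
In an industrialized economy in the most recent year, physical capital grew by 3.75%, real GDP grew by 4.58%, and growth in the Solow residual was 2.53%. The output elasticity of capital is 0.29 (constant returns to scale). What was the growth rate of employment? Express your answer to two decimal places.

Labor's share = 1 − 0.29 = 0.71.
gY = gA + 0.29×3.75 + 0.71×g.
0.71×g = 4.58 − 2.53 − 1.0875 = 0.9625.
g = 0.9625 / 0.71 = 1.3556%.

1.36%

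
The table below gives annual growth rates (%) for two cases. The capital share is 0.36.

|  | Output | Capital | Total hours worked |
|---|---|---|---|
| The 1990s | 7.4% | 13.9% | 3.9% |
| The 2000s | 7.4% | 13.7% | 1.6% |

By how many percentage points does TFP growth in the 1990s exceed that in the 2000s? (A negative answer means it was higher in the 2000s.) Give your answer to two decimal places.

-1.54 percentage points

Labor's share = 1 − 0.36 = 0.64.
The 1990s: TFP = 7.4 − 5.004 − 2.496 = -0.1%.
The 2000s: TFP = 7.4 − 4.932 − 1.024 = 1.444%.
Difference = -0.1 − (1.444) = -1.544 pp.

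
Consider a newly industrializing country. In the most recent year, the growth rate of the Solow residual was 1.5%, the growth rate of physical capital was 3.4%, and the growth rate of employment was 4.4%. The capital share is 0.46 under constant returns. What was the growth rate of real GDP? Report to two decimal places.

Real GDP grew 5.44%.

Labor's share = 1 − 0.46 = 0.54.
Physical capital: 0.46 × 3.4 = 1.564 pp.
Employment: 0.54 × 4.4 = 2.376 pp.
Output growth = 1.5 + 3.94 = 5.44%.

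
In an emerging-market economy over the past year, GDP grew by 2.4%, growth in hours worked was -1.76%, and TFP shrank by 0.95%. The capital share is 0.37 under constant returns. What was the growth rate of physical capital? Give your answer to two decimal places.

Labor's share = 1 − 0.37 = 0.63.
gY = gA + 0.63×(-1.76) + 0.37×g.
0.37×g = 2.4 + 0.95 + 1.1088 = 4.4588.
g = 4.4588 / 0.37 = 12.0508%.

12.05%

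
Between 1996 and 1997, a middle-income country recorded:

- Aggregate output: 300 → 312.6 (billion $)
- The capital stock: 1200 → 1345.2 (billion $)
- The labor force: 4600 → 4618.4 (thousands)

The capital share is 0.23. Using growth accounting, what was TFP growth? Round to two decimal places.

TFP grew 1.11%.

Aggregate output growth = (312.6 − 300) / 300 = 4.2%.
The capital stock growth = (1345.2 − 1200) / 1200 = 12.1%.
The labor force growth = (4618.4 − 4600) / 4600 = 0.4%.
Labor's share = 1 − 0.23 = 0.77.
The capital stock: 0.23 × 12.1 = 2.783 pp.
The labor force: 0.77 × 0.4 = 0.308 pp.
TFP growth = 4.2 − 3.091 = 1.109%.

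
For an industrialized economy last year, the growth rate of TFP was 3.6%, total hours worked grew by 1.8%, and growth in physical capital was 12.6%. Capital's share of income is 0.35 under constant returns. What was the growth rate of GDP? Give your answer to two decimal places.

9.18%

Labor's share = 1 − 0.35 = 0.65.
Physical capital: 0.35 × 12.6 = 4.41 pp.
Total hours worked: 0.65 × 1.8 = 1.17 pp.
Output growth = 3.6 + 5.58 = 9.18%.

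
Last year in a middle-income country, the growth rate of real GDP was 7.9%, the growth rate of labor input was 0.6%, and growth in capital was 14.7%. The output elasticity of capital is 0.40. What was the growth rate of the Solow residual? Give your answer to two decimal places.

Labor's share = 1 − 0.4 = 0.6.
Capital: 0.4 × 14.7 = 5.88 pp.
Labor input: 0.6 × 0.6 = 0.36 pp.
TFP growth = 7.9 − 6.24 = 1.66%.

1.66%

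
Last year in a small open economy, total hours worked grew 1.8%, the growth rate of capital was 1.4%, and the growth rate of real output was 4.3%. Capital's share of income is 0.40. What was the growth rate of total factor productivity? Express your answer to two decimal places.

Labor's share = 1 − 0.4 = 0.6.
Capital: 0.4 × 1.4 = 0.56 pp.
Total hours worked: 0.6 × 1.8 = 1.08 pp.
TFP growth = 4.3 − 1.64 = 2.66%.

Total factor productivity growth was 2.66%.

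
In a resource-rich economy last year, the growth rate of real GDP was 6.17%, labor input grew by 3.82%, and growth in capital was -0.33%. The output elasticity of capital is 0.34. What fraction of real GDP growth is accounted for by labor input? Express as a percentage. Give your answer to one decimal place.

Labor's share = 1 − 0.34 = 0.66.
Labor input contributed 0.66 × 3.82 = 2.5212 pp.
Share of growth = 2.5212 / 6.17 × 100 = 40.862%.

40.9%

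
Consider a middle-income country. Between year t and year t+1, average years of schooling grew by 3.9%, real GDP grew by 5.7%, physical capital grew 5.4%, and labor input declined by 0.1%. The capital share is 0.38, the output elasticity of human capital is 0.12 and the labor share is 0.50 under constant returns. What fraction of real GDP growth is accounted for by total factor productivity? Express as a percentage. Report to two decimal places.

Total factor productivity accounted for 56.67% of growth.

Labor's share = 1 − 0.38 − 0.12 = 0.5.
Physical capital: 0.38 × 5.4 = 2.052 pp.
Average years of schooling: 0.12 × 3.9 = 0.468 pp.
Labor input: 0.5 × (-0.1) = -0.05 pp.
TFP growth = 5.7 − 2.47 = 3.23%.
TFP share of growth = 3.23 / 5.7 × 100 = 56.6667%.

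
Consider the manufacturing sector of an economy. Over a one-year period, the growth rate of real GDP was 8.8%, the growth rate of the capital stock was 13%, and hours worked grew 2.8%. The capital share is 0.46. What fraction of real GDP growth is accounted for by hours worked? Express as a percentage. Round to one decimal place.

Labor's share = 1 − 0.46 = 0.54.
Hours worked contributed 0.54 × 2.8 = 1.512 pp.
Share of growth = 1.512 / 8.8 × 100 = 17.182%.

17.2%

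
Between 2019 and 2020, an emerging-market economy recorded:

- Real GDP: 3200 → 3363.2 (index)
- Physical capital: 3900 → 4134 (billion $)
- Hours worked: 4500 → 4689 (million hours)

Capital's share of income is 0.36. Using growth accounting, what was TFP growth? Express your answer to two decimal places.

Real GDP growth = (3363.2 − 3200) / 3200 = 5.1%.
Physical capital growth = (4134 − 3900) / 3900 = 6%.
Hours worked growth = (4689 − 4500) / 4500 = 4.2%.
Labor's share = 1 − 0.36 = 0.64.
Physical capital: 0.36 × 6 = 2.16 pp.
Hours worked: 0.64 × 4.2 = 2.688 pp.
TFP growth = 5.1 − 4.848 = 0.252%.

TFP grew 0.25%.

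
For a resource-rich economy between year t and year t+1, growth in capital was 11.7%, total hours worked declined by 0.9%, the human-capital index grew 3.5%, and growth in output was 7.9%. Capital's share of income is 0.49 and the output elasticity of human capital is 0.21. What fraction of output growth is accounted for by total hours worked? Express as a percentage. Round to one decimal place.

-3.4%

Labor's share = 1 − 0.49 − 0.21 = 0.3.
Total hours worked contributed 0.3 × (-0.9) = -0.27 pp.
Share of growth = -0.27 / 7.9 × 100 = -3.418%.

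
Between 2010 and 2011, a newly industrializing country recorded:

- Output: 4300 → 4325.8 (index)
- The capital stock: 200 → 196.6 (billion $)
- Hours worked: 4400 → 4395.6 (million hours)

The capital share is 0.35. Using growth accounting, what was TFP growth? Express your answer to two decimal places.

Output growth = (4325.8 − 4300) / 4300 = 0.6%.
The capital stock growth = (196.6 − 200) / 200 = -1.7%.
Hours worked growth = (4395.6 − 4400) / 4400 = -0.1%.
Labor's share = 1 − 0.35 = 0.65.
The capital stock: 0.35 × (-1.7) = -0.595 pp.
Hours worked: 0.65 × (-0.1) = -0.065 pp.
TFP growth = 0.6 + 0.66 = 1.26%.

1.26%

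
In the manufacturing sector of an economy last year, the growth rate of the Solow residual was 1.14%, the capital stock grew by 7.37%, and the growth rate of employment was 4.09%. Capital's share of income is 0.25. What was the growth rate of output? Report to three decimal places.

6.050%

Labor's share = 1 − 0.25 = 0.75.
The capital stock: 0.25 × 7.37 = 1.8425 pp.
Employment: 0.75 × 4.09 = 3.0675 pp.
Output growth = 1.14 + 4.91 = 6.05%.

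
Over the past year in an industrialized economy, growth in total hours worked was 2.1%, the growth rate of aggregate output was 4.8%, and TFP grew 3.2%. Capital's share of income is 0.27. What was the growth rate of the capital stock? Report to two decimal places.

The capital stock grew 0.25%.

Labor's share = 1 − 0.27 = 0.73.
gY = gA + 0.73×2.1 + 0.27×g.
0.27×g = 4.8 − 3.2 − 1.533 = 0.067.
g = 0.067 / 0.27 = 0.2481%.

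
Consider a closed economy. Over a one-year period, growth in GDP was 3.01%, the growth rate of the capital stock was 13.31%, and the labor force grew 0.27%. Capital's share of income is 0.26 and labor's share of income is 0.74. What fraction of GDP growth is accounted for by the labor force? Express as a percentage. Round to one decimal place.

6.6%

Labor's share = 1 − 0.26 = 0.74.
The labor force contributed 0.74 × 0.27 = 0.1998 pp.
Share of growth = 0.1998 / 3.01 × 100 = 6.638%.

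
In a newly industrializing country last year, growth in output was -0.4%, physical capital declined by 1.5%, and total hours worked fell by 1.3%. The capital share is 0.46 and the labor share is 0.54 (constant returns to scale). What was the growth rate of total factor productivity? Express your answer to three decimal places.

Total factor productivity grew 0.992%.

Labor's share = 1 − 0.46 = 0.54.
Physical capital: 0.46 × (-1.5) = -0.69 pp.
Total hours worked: 0.54 × (-1.3) = -0.702 pp.
TFP growth = -0.4 + 1.392 = 0.992%.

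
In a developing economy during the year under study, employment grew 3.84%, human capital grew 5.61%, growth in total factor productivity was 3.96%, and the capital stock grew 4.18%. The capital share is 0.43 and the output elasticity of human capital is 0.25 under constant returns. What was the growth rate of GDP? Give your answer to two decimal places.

Labor's share = 1 − 0.43 − 0.25 = 0.32.
The capital stock: 0.43 × 4.18 = 1.7974 pp.
Human capital: 0.25 × 5.61 = 1.4025 pp.
Employment: 0.32 × 3.84 = 1.2288 pp.
Output growth = 3.96 + 4.4287 = 8.3887%.

GDP growth was 8.39%.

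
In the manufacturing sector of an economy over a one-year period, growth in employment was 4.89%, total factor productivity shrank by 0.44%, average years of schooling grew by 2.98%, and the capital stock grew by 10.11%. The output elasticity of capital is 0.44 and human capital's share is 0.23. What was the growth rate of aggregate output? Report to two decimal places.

Aggregate output grew 6.31%.

Labor's share = 1 − 0.44 − 0.23 = 0.33.
The capital stock: 0.44 × 10.11 = 4.4484 pp.
Average years of schooling: 0.23 × 2.98 = 0.6854 pp.
Employment: 0.33 × 4.89 = 1.6137 pp.
Output growth = -0.44 + 6.7475 = 6.3075%.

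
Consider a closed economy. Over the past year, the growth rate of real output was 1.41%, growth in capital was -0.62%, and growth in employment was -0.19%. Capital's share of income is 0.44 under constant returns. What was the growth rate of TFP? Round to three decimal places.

TFP growth was 1.789%.

Labor's share = 1 − 0.44 = 0.56.
Capital: 0.44 × (-0.62) = -0.2728 pp.
Employment: 0.56 × (-0.19) = -0.1064 pp.
TFP growth = 1.41 + 0.3792 = 1.7892%.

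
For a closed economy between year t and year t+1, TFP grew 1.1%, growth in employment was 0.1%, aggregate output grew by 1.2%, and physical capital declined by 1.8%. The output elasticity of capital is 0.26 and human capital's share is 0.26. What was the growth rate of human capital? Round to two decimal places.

Labor's share = 1 − 0.26 − 0.26 = 0.48.
gY = gA + 0.26×(-1.8) + 0.48×0.1 + 0.26×g.
0.26×g = 1.2 − 1.1 + 0.42 = 0.52.
g = 0.52 / 0.26 = 2%.

2.00%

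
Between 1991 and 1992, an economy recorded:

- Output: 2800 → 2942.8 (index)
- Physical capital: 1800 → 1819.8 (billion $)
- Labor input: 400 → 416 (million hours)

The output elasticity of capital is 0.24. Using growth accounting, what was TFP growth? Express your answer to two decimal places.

1.80%

Output growth = (2942.8 − 2800) / 2800 = 5.1%.
Physical capital growth = (1819.8 − 1800) / 1800 = 1.1%.
Labor input growth = (416 − 400) / 400 = 4%.
Labor's share = 1 − 0.24 = 0.76.
Physical capital: 0.24 × 1.1 = 0.264 pp.
Labor input: 0.76 × 4 = 3.04 pp.
TFP growth = 5.1 − 3.304 = 1.796%.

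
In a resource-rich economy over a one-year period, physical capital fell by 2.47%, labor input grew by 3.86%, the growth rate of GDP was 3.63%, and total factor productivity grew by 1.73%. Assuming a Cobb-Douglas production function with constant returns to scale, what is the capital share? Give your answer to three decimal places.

gY = gA + α·gK + (1−α)·gL, so gY − gA − gL = α(gK − gL).
3.63 − 1.73 − 3.86 = α × (-2.47 − 3.86).
-1.96 = -6.33 α, so α = 0.30964.

The capital share is 0.310.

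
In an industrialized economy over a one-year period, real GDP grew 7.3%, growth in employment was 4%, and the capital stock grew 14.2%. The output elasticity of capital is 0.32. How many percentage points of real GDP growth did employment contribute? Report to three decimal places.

2.720

Labor's share = 1 − 0.32 = 0.68.
Contribution = share × growth = 0.68 × 4 = 2.72 pp.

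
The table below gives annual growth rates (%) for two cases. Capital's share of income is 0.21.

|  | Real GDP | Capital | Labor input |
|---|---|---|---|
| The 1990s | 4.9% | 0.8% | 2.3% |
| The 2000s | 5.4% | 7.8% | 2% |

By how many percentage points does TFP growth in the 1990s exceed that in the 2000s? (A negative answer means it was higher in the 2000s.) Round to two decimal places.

Labor's share = 1 − 0.21 = 0.79.
The 1990s: TFP = 4.9 − 0.168 − 1.817 = 2.915%.
The 2000s: TFP = 5.4 − 1.638 − 1.58 = 2.182%.
Difference = 2.915 − (2.182) = 0.733 pp.

0.73 percentage points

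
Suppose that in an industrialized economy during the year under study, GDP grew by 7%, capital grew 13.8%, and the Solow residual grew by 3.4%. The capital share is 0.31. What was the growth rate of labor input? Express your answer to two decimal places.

-0.98%

Labor's share = 1 − 0.31 = 0.69.
gY = gA + 0.31×13.8 + 0.69×g.
0.69×g = 7 − 3.4 − 4.278 = -0.678.
g = -0.678 / 0.69 = -0.9826%.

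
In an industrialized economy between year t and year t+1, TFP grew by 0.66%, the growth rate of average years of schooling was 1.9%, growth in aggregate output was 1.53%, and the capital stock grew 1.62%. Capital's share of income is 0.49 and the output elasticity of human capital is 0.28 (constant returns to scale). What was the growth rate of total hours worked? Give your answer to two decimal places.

-1.98%

Labor's share = 1 − 0.49 − 0.28 = 0.23.
gY = gA + 0.49×1.62 + 0.28×1.9 + 0.23×g.
0.23×g = 1.53 − 0.66 − 1.3258 = -0.4558.
g = -0.4558 / 0.23 = -1.9817%.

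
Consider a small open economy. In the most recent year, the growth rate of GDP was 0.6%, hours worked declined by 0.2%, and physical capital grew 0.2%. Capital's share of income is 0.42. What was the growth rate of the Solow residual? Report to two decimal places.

0.63%

Labor's share = 1 − 0.42 = 0.58.
Physical capital: 0.42 × 0.2 = 0.084 pp.
Hours worked: 0.58 × (-0.2) = -0.116 pp.
TFP growth = 0.6 + 0.032 = 0.632%.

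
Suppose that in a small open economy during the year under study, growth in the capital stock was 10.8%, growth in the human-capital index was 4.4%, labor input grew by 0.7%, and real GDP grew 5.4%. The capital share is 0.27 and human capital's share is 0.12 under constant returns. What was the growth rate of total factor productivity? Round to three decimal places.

Labor's share = 1 − 0.27 − 0.12 = 0.61.
The capital stock: 0.27 × 10.8 = 2.916 pp.
The human-capital index: 0.12 × 4.4 = 0.528 pp.
Labor input: 0.61 × 0.7 = 0.427 pp.
TFP growth = 5.4 − 3.871 = 1.529%.

1.529%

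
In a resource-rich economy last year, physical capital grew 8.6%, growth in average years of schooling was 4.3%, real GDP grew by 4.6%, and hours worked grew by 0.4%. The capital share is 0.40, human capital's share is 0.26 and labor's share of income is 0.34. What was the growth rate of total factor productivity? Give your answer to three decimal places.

Labor's share = 1 − 0.4 − 0.26 = 0.34.
Physical capital: 0.4 × 8.6 = 3.44 pp.
Average years of schooling: 0.26 × 4.3 = 1.118 pp.
Hours worked: 0.34 × 0.4 = 0.136 pp.
TFP growth = 4.6 − 4.694 = -0.094%.

-0.094%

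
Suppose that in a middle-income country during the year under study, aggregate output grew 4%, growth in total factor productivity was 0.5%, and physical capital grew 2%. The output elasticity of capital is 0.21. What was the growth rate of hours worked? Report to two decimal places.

Labor's share = 1 − 0.21 = 0.79.
gY = gA + 0.21×2 + 0.79×g.
0.79×g = 4 − 0.5 − 0.42 = 3.08.
g = 3.08 / 0.79 = 3.8987%.

3.90%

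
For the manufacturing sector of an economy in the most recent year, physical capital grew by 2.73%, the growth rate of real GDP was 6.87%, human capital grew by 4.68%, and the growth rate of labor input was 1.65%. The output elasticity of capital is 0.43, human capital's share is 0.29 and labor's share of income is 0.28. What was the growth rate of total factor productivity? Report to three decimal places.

3.877%

Labor's share = 1 − 0.43 − 0.29 = 0.28.
Physical capital: 0.43 × 2.73 = 1.1739 pp.
Human capital: 0.29 × 4.68 = 1.3572 pp.
Labor input: 0.28 × 1.65 = 0.462 pp.
TFP growth = 6.87 − 2.9931 = 3.8769%.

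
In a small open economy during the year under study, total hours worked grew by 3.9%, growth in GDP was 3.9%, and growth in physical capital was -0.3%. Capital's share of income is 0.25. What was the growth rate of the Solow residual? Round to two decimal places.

Labor's share = 1 − 0.25 = 0.75.
Physical capital: 0.25 × (-0.3) = -0.075 pp.
Total hours worked: 0.75 × 3.9 = 2.925 pp.
TFP growth = 3.9 − 2.85 = 1.05%.

1.05%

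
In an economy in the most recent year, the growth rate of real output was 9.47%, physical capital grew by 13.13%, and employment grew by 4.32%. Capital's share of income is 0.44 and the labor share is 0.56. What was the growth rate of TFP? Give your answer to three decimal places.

Labor's share = 1 − 0.44 = 0.56.
Physical capital: 0.44 × 13.13 = 5.7772 pp.
Employment: 0.56 × 4.32 = 2.4192 pp.
TFP growth = 9.47 − 8.1964 = 1.2736%.

1.274%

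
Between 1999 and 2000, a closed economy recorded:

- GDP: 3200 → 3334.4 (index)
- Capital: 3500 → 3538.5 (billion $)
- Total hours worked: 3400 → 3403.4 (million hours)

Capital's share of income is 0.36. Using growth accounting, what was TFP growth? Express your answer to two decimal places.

TFP grew 3.74%.

GDP growth = (3334.4 − 3200) / 3200 = 4.2%.
Capital growth = (3538.5 − 3500) / 3500 = 1.1%.
Total hours worked growth = (3403.4 − 3400) / 3400 = 0.1%.
Labor's share = 1 − 0.36 = 0.64.
Capital: 0.36 × 1.1 = 0.396 pp.
Total hours worked: 0.64 × 0.1 = 0.064 pp.
TFP growth = 4.2 − 0.46 = 3.74%.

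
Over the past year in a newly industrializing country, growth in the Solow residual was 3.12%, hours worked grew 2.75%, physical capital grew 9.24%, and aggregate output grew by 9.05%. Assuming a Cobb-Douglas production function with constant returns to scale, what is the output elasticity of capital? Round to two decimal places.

gY = gA + α·gK + (1−α)·gL, so gY − gA − gL = α(gK − gL).
9.05 − 3.12 − 2.75 = α × (9.24 − 2.75).
3.18 = 6.49 α, so α = 0.49.

α = 0.49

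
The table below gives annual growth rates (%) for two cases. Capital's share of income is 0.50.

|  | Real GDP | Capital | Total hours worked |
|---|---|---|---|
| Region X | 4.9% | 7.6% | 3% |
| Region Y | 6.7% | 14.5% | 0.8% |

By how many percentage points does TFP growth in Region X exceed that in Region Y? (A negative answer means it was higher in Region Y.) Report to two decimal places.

0.55 percentage points

Labor's share = 1 − 0.5 = 0.5.
Region X: TFP = 4.9 − 3.8 − 1.5 = -0.4%.
Region Y: TFP = 6.7 − 7.25 − 0.4 = -0.95%.
Difference = -0.4 − (-0.95) = 0.55 pp.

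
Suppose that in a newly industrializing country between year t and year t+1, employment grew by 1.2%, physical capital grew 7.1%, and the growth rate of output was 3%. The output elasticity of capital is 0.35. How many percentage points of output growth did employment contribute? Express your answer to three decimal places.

Labor's share = 1 − 0.35 = 0.65.
Contribution = share × growth = 0.65 × 1.2 = 0.78 pp.

0.780 percentage points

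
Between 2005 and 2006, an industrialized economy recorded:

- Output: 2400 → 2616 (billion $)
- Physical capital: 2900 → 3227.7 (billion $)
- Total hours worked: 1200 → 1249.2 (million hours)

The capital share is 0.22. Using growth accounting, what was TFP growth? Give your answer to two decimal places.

3.32%

Output growth = (2616 − 2400) / 2400 = 9%.
Physical capital growth = (3227.7 − 2900) / 2900 = 11.3%.
Total hours worked growth = (1249.2 − 1200) / 1200 = 4.1%.
Labor's share = 1 − 0.22 = 0.78.
Physical capital: 0.22 × 11.3 = 2.486 pp.
Total hours worked: 0.78 × 4.1 = 3.198 pp.
TFP growth = 9 − 5.684 = 3.316%.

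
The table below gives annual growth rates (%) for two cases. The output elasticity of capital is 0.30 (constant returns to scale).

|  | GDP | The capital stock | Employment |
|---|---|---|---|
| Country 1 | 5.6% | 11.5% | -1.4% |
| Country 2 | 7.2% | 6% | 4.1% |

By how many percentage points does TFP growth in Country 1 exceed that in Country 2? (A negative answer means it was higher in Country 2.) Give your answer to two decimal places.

Labor's share = 1 − 0.3 = 0.7.
Country 1: TFP = 5.6 − 3.45 + 0.98 = 3.13%.
Country 2: TFP = 7.2 − 1.8 − 2.87 = 2.53%.
Difference = 3.13 − (2.53) = 0.6 pp.

0.60 percentage points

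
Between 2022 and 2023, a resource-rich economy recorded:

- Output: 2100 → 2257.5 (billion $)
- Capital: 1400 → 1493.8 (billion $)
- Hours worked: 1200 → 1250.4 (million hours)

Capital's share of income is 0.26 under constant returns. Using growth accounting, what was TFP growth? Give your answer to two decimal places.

2.65%

Output growth = (2257.5 − 2100) / 2100 = 7.5%.
Capital growth = (1493.8 − 1400) / 1400 = 6.7%.
Hours worked growth = (1250.4 − 1200) / 1200 = 4.2%.
Labor's share = 1 − 0.26 = 0.74.
Capital: 0.26 × 6.7 = 1.742 pp.
Hours worked: 0.74 × 4.2 = 3.108 pp.
TFP growth = 7.5 − 4.85 = 2.65%.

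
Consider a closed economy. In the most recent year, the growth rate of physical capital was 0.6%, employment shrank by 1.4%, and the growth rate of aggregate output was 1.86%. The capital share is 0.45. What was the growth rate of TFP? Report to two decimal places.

2.36%

Labor's share = 1 − 0.45 = 0.55.
Physical capital: 0.45 × 0.6 = 0.27 pp.
Employment: 0.55 × (-1.4) = -0.77 pp.
TFP growth = 1.86 + 0.5 = 2.36%.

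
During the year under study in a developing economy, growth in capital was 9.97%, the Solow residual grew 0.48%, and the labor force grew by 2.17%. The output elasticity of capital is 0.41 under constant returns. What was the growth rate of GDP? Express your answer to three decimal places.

Labor's share = 1 − 0.41 = 0.59.
Capital: 0.41 × 9.97 = 4.0877 pp.
The labor force: 0.59 × 2.17 = 1.2803 pp.
Output growth = 0.48 + 5.368 = 5.848%.

GDP growth was 5.848%.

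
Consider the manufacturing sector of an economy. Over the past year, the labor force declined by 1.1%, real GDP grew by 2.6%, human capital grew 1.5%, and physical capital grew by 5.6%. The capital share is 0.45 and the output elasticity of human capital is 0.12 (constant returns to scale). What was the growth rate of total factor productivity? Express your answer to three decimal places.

0.373%

Labor's share = 1 − 0.45 − 0.12 = 0.43.
Physical capital: 0.45 × 5.6 = 2.52 pp.
Human capital: 0.12 × 1.5 = 0.18 pp.
The labor force: 0.43 × (-1.1) = -0.473 pp.
TFP growth = 2.6 − 2.227 = 0.373%.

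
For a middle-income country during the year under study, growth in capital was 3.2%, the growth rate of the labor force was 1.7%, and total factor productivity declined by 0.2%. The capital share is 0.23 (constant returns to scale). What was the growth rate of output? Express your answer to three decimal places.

Labor's share = 1 − 0.23 = 0.77.
Capital: 0.23 × 3.2 = 0.736 pp.
The labor force: 0.77 × 1.7 = 1.309 pp.
Output growth = -0.2 + 2.045 = 1.845%.

1.845%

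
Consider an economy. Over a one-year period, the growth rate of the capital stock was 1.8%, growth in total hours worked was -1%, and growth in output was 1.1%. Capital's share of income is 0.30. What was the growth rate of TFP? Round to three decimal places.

Labor's share = 1 − 0.3 = 0.7.
The capital stock: 0.3 × 1.8 = 0.54 pp.
Total hours worked: 0.7 × (-1) = -0.7 pp.
TFP growth = 1.1 + 0.16 = 1.26%.

1.260%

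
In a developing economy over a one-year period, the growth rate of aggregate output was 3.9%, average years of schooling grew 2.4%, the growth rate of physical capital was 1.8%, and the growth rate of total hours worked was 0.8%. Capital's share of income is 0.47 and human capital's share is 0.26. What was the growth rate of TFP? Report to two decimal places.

Labor's share = 1 − 0.47 − 0.26 = 0.27.
Physical capital: 0.47 × 1.8 = 0.846 pp.
Average years of schooling: 0.26 × 2.4 = 0.624 pp.
Total hours worked: 0.27 × 0.8 = 0.216 pp.
TFP growth = 3.9 − 1.686 = 2.214%.

TFP grew 2.21%.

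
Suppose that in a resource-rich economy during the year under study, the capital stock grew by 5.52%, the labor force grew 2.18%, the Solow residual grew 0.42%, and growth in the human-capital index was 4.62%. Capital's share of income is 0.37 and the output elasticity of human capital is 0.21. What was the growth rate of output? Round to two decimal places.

Labor's share = 1 − 0.37 − 0.21 = 0.42.
The capital stock: 0.37 × 5.52 = 2.0424 pp.
The human-capital index: 0.21 × 4.62 = 0.9702 pp.
The labor force: 0.42 × 2.18 = 0.9156 pp.
Output growth = 0.42 + 3.9282 = 4.3482%.

Output growth was 4.35%.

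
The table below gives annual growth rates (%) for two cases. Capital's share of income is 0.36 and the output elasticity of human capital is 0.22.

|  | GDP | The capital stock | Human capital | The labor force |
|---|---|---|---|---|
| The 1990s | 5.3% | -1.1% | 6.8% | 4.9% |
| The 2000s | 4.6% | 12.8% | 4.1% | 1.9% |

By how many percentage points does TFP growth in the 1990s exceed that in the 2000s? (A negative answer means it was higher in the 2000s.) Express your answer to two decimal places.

Labor's share = 1 − 0.36 − 0.22 = 0.42.
The 1990s: TFP = 5.3 + 0.396 − 1.496 − 2.058 = 2.142%.
The 2000s: TFP = 4.6 − 4.608 − 0.902 − 0.798 = -1.708%.
Difference = 2.142 − (-1.708) = 3.85 pp.

3.85 percentage points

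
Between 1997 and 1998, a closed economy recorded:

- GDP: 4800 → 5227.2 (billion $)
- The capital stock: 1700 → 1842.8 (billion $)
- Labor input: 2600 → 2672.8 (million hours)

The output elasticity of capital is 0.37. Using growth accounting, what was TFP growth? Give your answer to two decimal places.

GDP growth = (5227.2 − 4800) / 4800 = 8.9%.
The capital stock growth = (1842.8 − 1700) / 1700 = 8.4%.
Labor input growth = (2672.8 − 2600) / 2600 = 2.8%.
Labor's share = 1 − 0.37 = 0.63.
The capital stock: 0.37 × 8.4 = 3.108 pp.
Labor input: 0.63 × 2.8 = 1.764 pp.
TFP growth = 8.9 − 4.872 = 4.028%.

TFP grew 4.03%.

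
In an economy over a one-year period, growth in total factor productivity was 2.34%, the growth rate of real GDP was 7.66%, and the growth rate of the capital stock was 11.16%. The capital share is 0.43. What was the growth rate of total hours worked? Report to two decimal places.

Total hours worked growth was 0.91%.

Labor's share = 1 − 0.43 = 0.57.
gY = gA + 0.43×11.16 + 0.57×g.
0.57×g = 7.66 − 2.34 − 4.7988 = 0.5212.
g = 0.5212 / 0.57 = 0.9144%.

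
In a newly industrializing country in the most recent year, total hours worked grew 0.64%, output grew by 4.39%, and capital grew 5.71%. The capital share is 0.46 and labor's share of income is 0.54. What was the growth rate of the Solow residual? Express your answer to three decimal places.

Labor's share = 1 − 0.46 = 0.54.
Capital: 0.46 × 5.71 = 2.6266 pp.
Total hours worked: 0.54 × 0.64 = 0.3456 pp.
TFP growth = 4.39 − 2.9722 = 1.4178%.

1.418%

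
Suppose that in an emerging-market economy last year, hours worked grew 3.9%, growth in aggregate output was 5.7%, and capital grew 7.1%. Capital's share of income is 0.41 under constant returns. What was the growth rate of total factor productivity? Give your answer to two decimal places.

Labor's share = 1 − 0.41 = 0.59.
Capital: 0.41 × 7.1 = 2.911 pp.
Hours worked: 0.59 × 3.9 = 2.301 pp.
TFP growth = 5.7 − 5.212 = 0.488%.

Total factor productivity grew 0.49%.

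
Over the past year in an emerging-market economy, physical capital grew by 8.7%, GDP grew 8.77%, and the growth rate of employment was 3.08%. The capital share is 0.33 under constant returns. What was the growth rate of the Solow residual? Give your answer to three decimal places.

Labor's share = 1 − 0.33 = 0.67.
Physical capital: 0.33 × 8.7 = 2.871 pp.
Employment: 0.67 × 3.08 = 2.0636 pp.
TFP growth = 8.77 − 4.9346 = 3.8354%.

3.835%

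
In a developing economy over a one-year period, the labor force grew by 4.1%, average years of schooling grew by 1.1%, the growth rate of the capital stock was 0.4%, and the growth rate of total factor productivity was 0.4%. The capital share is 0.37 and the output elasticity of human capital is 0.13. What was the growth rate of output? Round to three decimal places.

Labor's share = 1 − 0.37 − 0.13 = 0.5.
The capital stock: 0.37 × 0.4 = 0.148 pp.
Average years of schooling: 0.13 × 1.1 = 0.143 pp.
The labor force: 0.5 × 4.1 = 2.05 pp.
Output growth = 0.4 + 2.341 = 2.741%.

2.741%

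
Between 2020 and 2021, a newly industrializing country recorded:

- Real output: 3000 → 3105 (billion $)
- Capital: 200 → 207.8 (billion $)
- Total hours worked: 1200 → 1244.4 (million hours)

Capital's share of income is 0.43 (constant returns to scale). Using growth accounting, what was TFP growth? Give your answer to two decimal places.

Real output growth = (3105 − 3000) / 3000 = 3.5%.
Capital growth = (207.8 − 200) / 200 = 3.9%.
Total hours worked growth = (1244.4 − 1200) / 1200 = 3.7%.
Labor's share = 1 − 0.43 = 0.57.
Capital: 0.43 × 3.9 = 1.677 pp.
Total hours worked: 0.57 × 3.7 = 2.109 pp.
TFP growth = 3.5 − 3.786 = -0.286%.

-0.29%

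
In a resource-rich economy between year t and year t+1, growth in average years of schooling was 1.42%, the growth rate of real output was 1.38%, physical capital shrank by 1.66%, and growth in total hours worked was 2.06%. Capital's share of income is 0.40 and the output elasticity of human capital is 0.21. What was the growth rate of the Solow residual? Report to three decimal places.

Labor's share = 1 − 0.4 − 0.21 = 0.39.
Physical capital: 0.4 × (-1.66) = -0.664 pp.
Average years of schooling: 0.21 × 1.42 = 0.2982 pp.
Total hours worked: 0.39 × 2.06 = 0.8034 pp.
TFP growth = 1.38 − 0.4376 = 0.9424%.

The Solow residual growth was 0.942%.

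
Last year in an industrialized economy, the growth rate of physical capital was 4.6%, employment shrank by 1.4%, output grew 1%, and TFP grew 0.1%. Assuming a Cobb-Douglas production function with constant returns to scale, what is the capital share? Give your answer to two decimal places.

The capital share is 0.38.

gY = gA + α·gK + (1−α)·gL, so gY − gA − gL = α(gK − gL).
1 − 0.1 + 1.4 = α × (4.6 − (-1.4)).
2.3 = 6 α, so α = 0.3833.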